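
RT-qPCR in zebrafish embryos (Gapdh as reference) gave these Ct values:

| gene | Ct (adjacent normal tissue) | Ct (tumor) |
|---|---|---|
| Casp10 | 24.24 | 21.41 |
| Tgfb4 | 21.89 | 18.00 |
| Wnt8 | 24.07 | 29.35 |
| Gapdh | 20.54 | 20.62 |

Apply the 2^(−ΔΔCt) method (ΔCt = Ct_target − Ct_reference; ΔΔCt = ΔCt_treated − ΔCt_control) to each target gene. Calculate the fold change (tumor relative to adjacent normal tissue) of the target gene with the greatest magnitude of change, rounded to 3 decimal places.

0.027

Casp10: ΔΔCt = (21.41−20.62) − (24.24−20.54) = 0.79 − 3.70 = -2.91; fold change = 2^2.91 = 7.516
Tgfb4: ΔΔCt = (18.00−20.62) − (21.89−20.54) = -2.62 − 1.35 = -3.97; fold change = 2^3.97 = 15.671
Wnt8: ΔΔCt = (29.35−20.62) − (24.07−20.54) = 8.73 − 3.53 = 5.20; fold change = 2^-5.20 = 0.027
Wnt8 has the largest |ΔΔCt| = 5.20.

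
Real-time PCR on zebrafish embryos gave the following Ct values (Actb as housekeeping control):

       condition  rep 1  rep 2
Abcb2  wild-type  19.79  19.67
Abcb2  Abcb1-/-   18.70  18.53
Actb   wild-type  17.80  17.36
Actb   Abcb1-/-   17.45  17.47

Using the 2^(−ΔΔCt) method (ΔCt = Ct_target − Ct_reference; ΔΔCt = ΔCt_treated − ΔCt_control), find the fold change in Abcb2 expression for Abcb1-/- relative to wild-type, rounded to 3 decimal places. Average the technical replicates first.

1.993

Mean Ct: Abcb2 wild-type 19.730; Abcb2 Abcb1-/- 18.615; Actb wild-type 17.580; Actb Abcb1-/- 17.460
ΔCt(wild-type) = 19.730 − 17.580 = 2.150
ΔCt(Abcb1-/-) = 18.615 − 17.460 = 1.155
ΔΔCt = 1.155 − 2.150 = -0.995
Fold change = 2^(−(-0.995)) = 2^0.995 = 1.9931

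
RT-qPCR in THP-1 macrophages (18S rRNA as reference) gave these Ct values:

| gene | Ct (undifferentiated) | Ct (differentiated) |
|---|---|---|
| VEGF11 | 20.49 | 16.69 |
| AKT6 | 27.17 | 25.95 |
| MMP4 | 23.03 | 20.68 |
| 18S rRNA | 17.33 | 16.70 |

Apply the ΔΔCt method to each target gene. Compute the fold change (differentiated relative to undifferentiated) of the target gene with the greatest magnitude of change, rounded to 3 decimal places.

VEGF11: ΔΔCt = (16.69−16.70) − (20.49−17.33) = -0.01 − 3.16 = -3.17; fold change = 2^3.17 = 9.000
AKT6: ΔΔCt = (25.95−16.70) − (27.17−17.33) = 9.25 − 9.84 = -0.59; fold change = 2^0.59 = 1.505
MMP4: ΔΔCt = (20.68−16.70) − (23.03−17.33) = 3.98 − 5.70 = -1.72; fold change = 2^1.72 = 3.294
VEGF11 has the largest |ΔΔCt| = 3.17.

9.000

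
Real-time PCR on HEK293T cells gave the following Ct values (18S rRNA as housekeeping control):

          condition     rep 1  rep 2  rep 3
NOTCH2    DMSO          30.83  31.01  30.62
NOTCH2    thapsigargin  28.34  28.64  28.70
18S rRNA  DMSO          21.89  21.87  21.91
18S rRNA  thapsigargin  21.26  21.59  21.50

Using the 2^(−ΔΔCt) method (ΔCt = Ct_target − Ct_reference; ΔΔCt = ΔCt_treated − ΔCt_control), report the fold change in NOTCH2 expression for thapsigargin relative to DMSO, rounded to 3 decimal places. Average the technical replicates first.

3.531

Mean Ct: NOTCH2 DMSO 30.820; NOTCH2 thapsigargin 28.560; 18S rRNA DMSO 21.890; 18S rRNA thapsigargin 21.450
ΔCt(DMSO) = 30.820 − 21.890 = 8.930
ΔCt(thapsigargin) = 28.560 − 21.450 = 7.110
ΔΔCt = 7.110 − 8.930 = -1.820
Fold change = 2^(−(-1.820)) = 2^1.820 = 3.5308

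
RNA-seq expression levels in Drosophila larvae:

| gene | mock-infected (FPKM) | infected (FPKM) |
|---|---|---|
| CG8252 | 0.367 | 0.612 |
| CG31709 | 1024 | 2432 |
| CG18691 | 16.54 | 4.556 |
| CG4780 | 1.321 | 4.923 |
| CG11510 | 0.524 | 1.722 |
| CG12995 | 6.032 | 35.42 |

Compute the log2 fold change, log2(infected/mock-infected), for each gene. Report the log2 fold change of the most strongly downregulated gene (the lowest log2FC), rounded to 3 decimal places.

-1.860

log2(0.612/0.367) = 0.738  (CG8252)
log2(2432/1024) = 1.248  (CG31709)
log2(4.556/16.54) = -1.860  (CG18691)
log2(4.923/1.321) = 1.898  (CG4780)
log2(1.722/0.524) = 1.716  (CG11510)
log2(35.42/6.032) = 2.554  (CG12995)
CG18691 is most strongly downregulated.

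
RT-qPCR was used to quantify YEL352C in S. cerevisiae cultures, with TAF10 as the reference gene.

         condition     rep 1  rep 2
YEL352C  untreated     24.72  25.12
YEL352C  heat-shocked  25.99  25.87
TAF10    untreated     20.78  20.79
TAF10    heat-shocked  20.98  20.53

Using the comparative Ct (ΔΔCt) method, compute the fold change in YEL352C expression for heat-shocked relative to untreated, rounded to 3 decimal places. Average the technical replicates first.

0.486

Mean Ct: YEL352C untreated 24.920; YEL352C heat-shocked 25.930; TAF10 untreated 20.785; TAF10 heat-shocked 20.755
ΔCt(untreated) = 24.920 − 20.785 = 4.135
ΔCt(heat-shocked) = 25.930 − 20.755 = 5.175
ΔΔCt = 5.175 − 4.135 = 1.040
Fold change = 2^(−1.040) = 0.4863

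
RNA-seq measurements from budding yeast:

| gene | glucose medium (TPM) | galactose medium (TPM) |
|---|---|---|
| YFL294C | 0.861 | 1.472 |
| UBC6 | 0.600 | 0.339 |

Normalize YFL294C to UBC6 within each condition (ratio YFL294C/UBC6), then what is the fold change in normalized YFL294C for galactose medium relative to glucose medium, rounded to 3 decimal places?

3.026

YFL294C/UBC6 (glucose medium) = 0.861 / 0.600 = 1.435
YFL294C/UBC6 (galactose medium) = 1.472 / 0.339 = 4.3422
Fold change = 4.3422 / 1.435 = 3.0259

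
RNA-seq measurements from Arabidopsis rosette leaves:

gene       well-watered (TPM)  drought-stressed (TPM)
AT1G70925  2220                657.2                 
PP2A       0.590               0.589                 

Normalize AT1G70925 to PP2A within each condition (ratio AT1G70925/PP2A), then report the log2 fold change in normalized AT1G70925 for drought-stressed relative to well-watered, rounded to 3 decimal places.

AT1G70925/PP2A (well-watered) = 2220 / 0.590 = 3762.7
AT1G70925/PP2A (drought-stressed) = 657.2 / 0.589 = 1115.8
Fold change = 1115.8 / 3762.7 = 0.2965
log2(0.2965) = -1.7537

-1.754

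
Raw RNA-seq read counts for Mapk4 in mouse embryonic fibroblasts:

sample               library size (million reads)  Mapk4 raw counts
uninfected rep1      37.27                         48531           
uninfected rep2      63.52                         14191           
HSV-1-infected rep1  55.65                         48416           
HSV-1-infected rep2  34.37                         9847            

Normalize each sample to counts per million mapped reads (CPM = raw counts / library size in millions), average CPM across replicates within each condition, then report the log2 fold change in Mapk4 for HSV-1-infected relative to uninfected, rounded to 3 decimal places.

CPM(uninfected rep1) = 48531 / 37.27 = 1302.1465
CPM(uninfected rep2) = 14191 / 63.52 = 223.4099
CPM(HSV-1-infected rep1) = 48416 / 55.65 = 870.0090
CPM(HSV-1-infected rep2) = 9847 / 34.37 = 286.4999
mean CPM(uninfected) = 762.7782; mean CPM(HSV-1-infected) = 578.2544
Fold change = 578.2544 / 762.7782 = 0.75809
log2(0.75809) = -0.3996

-0.400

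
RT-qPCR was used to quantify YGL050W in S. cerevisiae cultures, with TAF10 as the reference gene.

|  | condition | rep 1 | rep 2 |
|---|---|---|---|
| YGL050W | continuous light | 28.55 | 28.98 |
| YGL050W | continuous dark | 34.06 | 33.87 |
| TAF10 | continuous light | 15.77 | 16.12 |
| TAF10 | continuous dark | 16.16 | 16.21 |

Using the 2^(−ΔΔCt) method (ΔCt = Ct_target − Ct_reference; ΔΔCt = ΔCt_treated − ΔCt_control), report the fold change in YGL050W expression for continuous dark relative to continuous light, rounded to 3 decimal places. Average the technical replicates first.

Mean Ct: YGL050W continuous light 28.765; YGL050W continuous dark 33.965; TAF10 continuous light 15.945; TAF10 continuous dark 16.185
ΔCt(continuous light) = 28.765 − 15.945 = 12.820
ΔCt(continuous dark) = 33.965 − 16.185 = 17.780
ΔΔCt = 17.780 − 12.820 = 4.960
Fold change = 2^(−4.960) = 0.0321

0.032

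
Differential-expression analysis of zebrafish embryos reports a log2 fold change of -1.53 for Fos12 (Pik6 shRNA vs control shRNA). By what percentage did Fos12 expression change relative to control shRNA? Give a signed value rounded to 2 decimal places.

-65.37%

Fold change = 2^(-1.53) = 0.3463
Percent change = (FC − 1) × 100% = (0.3463 − 1) × 100 = -65.37%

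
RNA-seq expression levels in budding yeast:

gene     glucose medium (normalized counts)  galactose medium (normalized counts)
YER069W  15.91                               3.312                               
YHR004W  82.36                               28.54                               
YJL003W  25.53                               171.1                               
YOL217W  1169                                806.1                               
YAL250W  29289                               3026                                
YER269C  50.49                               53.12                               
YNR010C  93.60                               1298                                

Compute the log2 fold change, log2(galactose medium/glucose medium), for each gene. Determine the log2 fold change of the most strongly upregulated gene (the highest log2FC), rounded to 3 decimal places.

log2(3.312/15.91) = -2.264  (YER069W)
log2(28.54/82.36) = -1.529  (YHR004W)
log2(171.1/25.53) = 2.745  (YJL003W)
log2(806.1/1169) = -0.536  (YOL217W)
log2(3026/29289) = -3.275  (YAL250W)
log2(53.12/50.49) = 0.073  (YER269C)
log2(1298/93.60) = 3.794  (YNR010C)
YNR010C is most strongly upregulated.

3.794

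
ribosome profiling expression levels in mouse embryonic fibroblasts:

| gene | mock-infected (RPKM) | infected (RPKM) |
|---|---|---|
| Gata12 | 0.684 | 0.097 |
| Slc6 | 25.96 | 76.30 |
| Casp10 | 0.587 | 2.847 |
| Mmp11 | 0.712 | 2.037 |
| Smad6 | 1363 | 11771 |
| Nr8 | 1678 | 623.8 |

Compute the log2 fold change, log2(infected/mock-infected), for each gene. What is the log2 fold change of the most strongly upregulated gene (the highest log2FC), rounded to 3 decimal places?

3.110

log2(0.097/0.684) = -2.818  (Gata12)
log2(76.30/25.96) = 1.555  (Slc6)
log2(2.847/0.587) = 2.278  (Casp10)
log2(2.037/0.712) = 1.516  (Mmp11)
log2(11771/1363) = 3.110  (Smad6)
log2(623.8/1678) = -1.428  (Nr8)
Smad6 is most strongly upregulated.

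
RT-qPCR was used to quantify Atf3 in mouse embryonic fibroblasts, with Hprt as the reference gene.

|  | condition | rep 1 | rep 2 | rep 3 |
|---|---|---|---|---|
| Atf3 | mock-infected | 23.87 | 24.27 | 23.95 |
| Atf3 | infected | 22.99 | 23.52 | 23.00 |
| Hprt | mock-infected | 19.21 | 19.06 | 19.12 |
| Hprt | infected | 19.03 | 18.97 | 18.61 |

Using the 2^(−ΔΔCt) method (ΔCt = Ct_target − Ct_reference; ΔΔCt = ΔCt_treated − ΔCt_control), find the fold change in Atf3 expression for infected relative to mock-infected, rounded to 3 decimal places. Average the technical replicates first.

Mean Ct: Atf3 mock-infected 24.030; Atf3 infected 23.170; Hprt mock-infected 19.130; Hprt infected 18.870
ΔCt(mock-infected) = 24.030 − 19.130 = 4.900
ΔCt(infected) = 23.170 − 18.870 = 4.300
ΔΔCt = 4.300 − 4.900 = -0.600
Fold change = 2^(−(-0.600)) = 2^0.600 = 1.5157

1.516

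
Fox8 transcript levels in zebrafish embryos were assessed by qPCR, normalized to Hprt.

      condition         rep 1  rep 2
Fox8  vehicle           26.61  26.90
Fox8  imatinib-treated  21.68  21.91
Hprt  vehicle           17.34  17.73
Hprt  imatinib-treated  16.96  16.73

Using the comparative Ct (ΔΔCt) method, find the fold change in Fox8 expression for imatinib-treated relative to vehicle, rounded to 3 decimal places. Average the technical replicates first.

Mean Ct: Fox8 vehicle 26.755; Fox8 imatinib-treated 21.795; Hprt vehicle 17.535; Hprt imatinib-treated 16.845
ΔCt(vehicle) = 26.755 − 17.535 = 9.220
ΔCt(imatinib-treated) = 21.795 − 16.845 = 4.950
ΔΔCt = 4.950 − 9.220 = -4.270
Fold change = 2^(−(-4.270)) = 2^4.270 = 19.2929

19.293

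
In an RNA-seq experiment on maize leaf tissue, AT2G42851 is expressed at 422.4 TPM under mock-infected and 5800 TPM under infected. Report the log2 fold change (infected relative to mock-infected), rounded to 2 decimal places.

3.78

Fold change = 5800 / 422.4 = 13.7311
log2(13.7311) = 3.779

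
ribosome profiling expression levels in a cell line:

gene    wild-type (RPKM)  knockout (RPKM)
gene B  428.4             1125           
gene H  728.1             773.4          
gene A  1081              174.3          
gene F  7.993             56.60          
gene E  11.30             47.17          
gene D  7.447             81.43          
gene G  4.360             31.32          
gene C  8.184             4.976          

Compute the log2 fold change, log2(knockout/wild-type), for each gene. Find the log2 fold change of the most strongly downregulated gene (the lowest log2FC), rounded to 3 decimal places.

log2(1125/428.4) = 1.393  (gene B)
log2(773.4/728.1) = 0.087  (gene H)
log2(174.3/1081) = -2.633  (gene A)
log2(56.60/7.993) = 2.824  (gene F)
log2(47.17/11.30) = 2.062  (gene E)
log2(81.43/7.447) = 3.451  (gene D)
log2(31.32/4.360) = 2.845  (gene G)
log2(4.976/8.184) = -0.718  (gene C)
gene A is most strongly downregulated.

-2.633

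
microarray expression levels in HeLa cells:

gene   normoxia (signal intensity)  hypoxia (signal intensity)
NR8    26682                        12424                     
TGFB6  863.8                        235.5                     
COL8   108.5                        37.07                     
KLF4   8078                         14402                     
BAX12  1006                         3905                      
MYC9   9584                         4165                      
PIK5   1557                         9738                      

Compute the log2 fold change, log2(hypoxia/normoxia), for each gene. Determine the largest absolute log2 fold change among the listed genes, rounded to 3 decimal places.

log2(12424/26682) = -1.103  (NR8)
log2(235.5/863.8) = -1.875  (TGFB6)
log2(37.07/108.5) = -1.549  (COL8)
log2(14402/8078) = 0.834  (KLF4)
log2(3905/1006) = 1.957  (BAX12)
log2(4165/9584) = -1.202  (MYC9)
log2(9738/1557) = 2.645  (PIK5)
The largest magnitude belongs to PIK5.

2.645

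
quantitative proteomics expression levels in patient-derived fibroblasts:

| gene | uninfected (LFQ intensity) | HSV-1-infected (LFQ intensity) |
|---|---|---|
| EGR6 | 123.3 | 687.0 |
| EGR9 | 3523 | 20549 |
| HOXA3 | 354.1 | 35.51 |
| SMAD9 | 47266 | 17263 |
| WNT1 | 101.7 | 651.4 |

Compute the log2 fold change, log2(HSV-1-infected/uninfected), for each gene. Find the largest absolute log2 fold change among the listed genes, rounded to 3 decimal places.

log2(687.0/123.3) = 2.478  (EGR6)
log2(20549/3523) = 2.544  (EGR9)
log2(35.51/354.1) = -3.318  (HOXA3)
log2(17263/47266) = -1.453  (SMAD9)
log2(651.4/101.7) = 2.679  (WNT1)
The largest magnitude belongs to HOXA3.

3.318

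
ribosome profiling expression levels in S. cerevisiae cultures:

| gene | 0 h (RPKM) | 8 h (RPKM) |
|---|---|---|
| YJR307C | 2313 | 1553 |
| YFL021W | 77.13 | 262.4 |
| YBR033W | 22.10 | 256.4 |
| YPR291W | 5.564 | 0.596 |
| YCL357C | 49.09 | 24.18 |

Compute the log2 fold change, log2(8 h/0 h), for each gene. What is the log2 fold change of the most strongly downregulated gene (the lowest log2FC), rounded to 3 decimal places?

-3.223

log2(1553/2313) = -0.575  (YJR307C)
log2(262.4/77.13) = 1.766  (YFL021W)
log2(256.4/22.10) = 3.536  (YBR033W)
log2(0.596/5.564) = -3.223  (YPR291W)
log2(24.18/49.09) = -1.022  (YCL357C)
YPR291W is most strongly downregulated.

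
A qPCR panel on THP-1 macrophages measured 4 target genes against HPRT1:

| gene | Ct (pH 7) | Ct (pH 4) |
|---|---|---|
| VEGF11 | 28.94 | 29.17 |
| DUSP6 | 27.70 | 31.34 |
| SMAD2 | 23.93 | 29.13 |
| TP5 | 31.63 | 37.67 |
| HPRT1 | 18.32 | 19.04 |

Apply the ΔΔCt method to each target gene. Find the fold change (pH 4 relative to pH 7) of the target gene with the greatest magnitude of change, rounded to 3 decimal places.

0.025

VEGF11: ΔΔCt = (29.17−19.04) − (28.94−18.32) = 10.13 − 10.62 = -0.49; fold change = 2^0.49 = 1.404
DUSP6: ΔΔCt = (31.34−19.04) − (27.70−18.32) = 12.30 − 9.38 = 2.92; fold change = 2^-2.92 = 0.132
SMAD2: ΔΔCt = (29.13−19.04) − (23.93−18.32) = 10.09 − 5.61 = 4.48; fold change = 2^-4.48 = 0.045
TP5: ΔΔCt = (37.67−19.04) − (31.63−18.32) = 18.63 − 13.31 = 5.32; fold change = 2^-5.32 = 0.025
TP5 has the largest |ΔΔCt| = 5.32.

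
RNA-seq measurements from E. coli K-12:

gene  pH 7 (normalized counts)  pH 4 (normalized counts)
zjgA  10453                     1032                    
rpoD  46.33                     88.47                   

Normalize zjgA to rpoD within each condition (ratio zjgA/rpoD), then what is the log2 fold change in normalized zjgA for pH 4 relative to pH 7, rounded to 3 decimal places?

zjgA/rpoD (pH 7) = 10453 / 46.33 = 225.62
zjgA/rpoD (pH 4) = 1032 / 88.47 = 11.665
Fold change = 11.665 / 225.62 = 0.0517
log2(0.0517) = -4.2736

-4.274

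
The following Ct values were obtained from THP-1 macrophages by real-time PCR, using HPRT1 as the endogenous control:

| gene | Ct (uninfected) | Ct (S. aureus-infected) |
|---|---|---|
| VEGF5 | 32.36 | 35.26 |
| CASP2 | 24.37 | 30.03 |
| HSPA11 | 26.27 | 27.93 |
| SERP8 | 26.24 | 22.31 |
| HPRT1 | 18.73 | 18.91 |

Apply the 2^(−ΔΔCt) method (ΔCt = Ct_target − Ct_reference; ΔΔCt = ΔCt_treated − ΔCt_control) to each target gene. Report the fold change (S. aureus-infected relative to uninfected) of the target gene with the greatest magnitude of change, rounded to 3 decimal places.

0.022

VEGF5: ΔΔCt = (35.26−18.91) − (32.36−18.73) = 16.35 − 13.63 = 2.72; fold change = 2^-2.72 = 0.152
CASP2: ΔΔCt = (30.03−18.91) − (24.37−18.73) = 11.12 − 5.64 = 5.48; fold change = 2^-5.48 = 0.022
HSPA11: ΔΔCt = (27.93−18.91) − (26.27−18.73) = 9.02 − 7.54 = 1.48; fold change = 2^-1.48 = 0.358
SERP8: ΔΔCt = (22.31−18.91) − (26.24−18.73) = 3.40 − 7.51 = -4.11; fold change = 2^4.11 = 17.268
CASP2 has the largest |ΔΔCt| = 5.48.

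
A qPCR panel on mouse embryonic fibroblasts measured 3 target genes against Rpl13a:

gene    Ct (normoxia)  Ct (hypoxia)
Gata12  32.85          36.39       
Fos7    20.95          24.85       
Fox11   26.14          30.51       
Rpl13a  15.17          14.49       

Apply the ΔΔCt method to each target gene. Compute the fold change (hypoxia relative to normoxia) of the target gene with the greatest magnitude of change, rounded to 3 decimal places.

0.030

Gata12: ΔΔCt = (36.39−14.49) − (32.85−15.17) = 21.90 − 17.68 = 4.22; fold change = 2^-4.22 = 0.054
Fos7: ΔΔCt = (24.85−14.49) − (20.95−15.17) = 10.36 − 5.78 = 4.58; fold change = 2^-4.58 = 0.042
Fox11: ΔΔCt = (30.51−14.49) − (26.14−15.17) = 16.02 − 10.97 = 5.05; fold change = 2^-5.05 = 0.030
Fox11 has the largest |ΔΔCt| = 5.05.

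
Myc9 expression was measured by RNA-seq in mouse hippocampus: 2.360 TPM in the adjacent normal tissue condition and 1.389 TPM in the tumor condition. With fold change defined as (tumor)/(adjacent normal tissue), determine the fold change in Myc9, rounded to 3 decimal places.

Fold change = 1.389 / 2.360 = 0.5886
Myc9 is downregulated.

0.589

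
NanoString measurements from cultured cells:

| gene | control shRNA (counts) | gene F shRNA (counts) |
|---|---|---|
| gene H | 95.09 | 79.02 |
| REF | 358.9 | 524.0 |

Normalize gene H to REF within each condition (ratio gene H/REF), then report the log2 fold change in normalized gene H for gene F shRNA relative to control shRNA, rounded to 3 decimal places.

-0.813

gene H/REF (control shRNA) = 95.09 / 358.9 = 0.26495
gene H/REF (gene F shRNA) = 79.02 / 524.0 = 0.1508
Fold change = 0.1508 / 0.26495 = 0.5692
log2(0.5692) = -0.8131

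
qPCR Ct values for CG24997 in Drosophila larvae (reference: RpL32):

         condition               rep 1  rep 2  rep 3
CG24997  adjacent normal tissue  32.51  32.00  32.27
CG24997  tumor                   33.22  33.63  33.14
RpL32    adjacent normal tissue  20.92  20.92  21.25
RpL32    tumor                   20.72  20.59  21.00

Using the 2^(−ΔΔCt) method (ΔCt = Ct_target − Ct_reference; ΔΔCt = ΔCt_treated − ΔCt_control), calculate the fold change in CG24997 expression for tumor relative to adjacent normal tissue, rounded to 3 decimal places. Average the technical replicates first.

0.398

Mean Ct: CG24997 adjacent normal tissue 32.260; CG24997 tumor 33.330; RpL32 adjacent normal tissue 21.030; RpL32 tumor 20.770
ΔCt(adjacent normal tissue) = 32.260 − 21.030 = 11.230
ΔCt(tumor) = 33.330 − 20.770 = 12.560
ΔΔCt = 12.560 − 11.230 = 1.330
Fold change = 2^(−1.330) = 0.3978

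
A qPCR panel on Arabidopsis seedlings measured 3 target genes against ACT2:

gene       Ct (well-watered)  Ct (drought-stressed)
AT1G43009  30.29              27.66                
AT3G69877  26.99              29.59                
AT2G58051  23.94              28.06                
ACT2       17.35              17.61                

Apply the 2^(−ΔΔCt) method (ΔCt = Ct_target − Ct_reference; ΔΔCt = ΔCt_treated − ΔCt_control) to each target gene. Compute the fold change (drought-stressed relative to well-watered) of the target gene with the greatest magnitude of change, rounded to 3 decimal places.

0.069

AT1G43009: ΔΔCt = (27.66−17.61) − (30.29−17.35) = 10.05 − 12.94 = -2.89; fold change = 2^2.89 = 7.413
AT3G69877: ΔΔCt = (29.59−17.61) − (26.99−17.35) = 11.98 − 9.64 = 2.34; fold change = 2^-2.34 = 0.198
AT2G58051: ΔΔCt = (28.06−17.61) − (23.94−17.35) = 10.45 − 6.59 = 3.86; fold change = 2^-3.86 = 0.069
AT2G58051 has the largest |ΔΔCt| = 3.86.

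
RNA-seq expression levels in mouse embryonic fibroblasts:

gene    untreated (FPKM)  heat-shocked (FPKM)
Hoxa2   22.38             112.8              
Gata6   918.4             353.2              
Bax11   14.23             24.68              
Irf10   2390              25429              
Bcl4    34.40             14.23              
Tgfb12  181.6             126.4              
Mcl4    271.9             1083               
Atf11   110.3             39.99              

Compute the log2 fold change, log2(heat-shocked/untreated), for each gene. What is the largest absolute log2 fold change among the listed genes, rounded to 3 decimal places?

log2(112.8/22.38) = 2.333  (Hoxa2)
log2(353.2/918.4) = -1.379  (Gata6)
log2(24.68/14.23) = 0.794  (Bax11)
log2(25429/2390) = 3.411  (Irf10)
log2(14.23/34.40) = -1.273  (Bcl4)
log2(126.4/181.6) = -0.523  (Tgfb12)
log2(1083/271.9) = 1.994  (Mcl4)
log2(39.99/110.3) = -1.464  (Atf11)
The largest magnitude belongs to Irf10.

3.411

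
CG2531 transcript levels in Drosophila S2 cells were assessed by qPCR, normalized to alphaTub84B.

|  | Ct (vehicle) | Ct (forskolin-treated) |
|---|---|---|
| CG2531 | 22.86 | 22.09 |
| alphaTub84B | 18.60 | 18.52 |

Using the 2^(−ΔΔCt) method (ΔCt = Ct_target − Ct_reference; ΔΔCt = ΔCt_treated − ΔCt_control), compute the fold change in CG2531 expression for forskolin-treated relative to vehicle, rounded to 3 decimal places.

1.613

ΔCt(vehicle) = 22.860 − 18.600 = 4.260
ΔCt(forskolin-treated) = 22.090 − 18.520 = 3.570
ΔΔCt = 3.570 − 4.260 = -0.690
Fold change = 2^(−(-0.690)) = 2^0.690 = 1.6133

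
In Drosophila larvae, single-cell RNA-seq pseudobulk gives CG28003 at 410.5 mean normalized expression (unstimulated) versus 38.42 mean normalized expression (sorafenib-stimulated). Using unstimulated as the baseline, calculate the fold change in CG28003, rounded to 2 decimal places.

Fold change = 38.42 / 410.5 = 0.094
CG28003 is downregulated.

0.09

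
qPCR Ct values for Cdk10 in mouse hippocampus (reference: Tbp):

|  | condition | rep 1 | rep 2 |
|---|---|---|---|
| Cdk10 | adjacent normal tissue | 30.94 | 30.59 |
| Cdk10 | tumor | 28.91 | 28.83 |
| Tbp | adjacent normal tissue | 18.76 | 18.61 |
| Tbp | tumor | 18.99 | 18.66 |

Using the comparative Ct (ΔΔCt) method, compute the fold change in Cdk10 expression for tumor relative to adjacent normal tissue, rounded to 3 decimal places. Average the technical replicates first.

4.098

Mean Ct: Cdk10 adjacent normal tissue 30.765; Cdk10 tumor 28.870; Tbp adjacent normal tissue 18.685; Tbp tumor 18.825
ΔCt(adjacent normal tissue) = 30.765 − 18.685 = 12.080
ΔCt(tumor) = 28.870 − 18.825 = 10.045
ΔΔCt = 10.045 − 12.080 = -2.035
Fold change = 2^(−(-2.035)) = 2^2.035 = 4.0982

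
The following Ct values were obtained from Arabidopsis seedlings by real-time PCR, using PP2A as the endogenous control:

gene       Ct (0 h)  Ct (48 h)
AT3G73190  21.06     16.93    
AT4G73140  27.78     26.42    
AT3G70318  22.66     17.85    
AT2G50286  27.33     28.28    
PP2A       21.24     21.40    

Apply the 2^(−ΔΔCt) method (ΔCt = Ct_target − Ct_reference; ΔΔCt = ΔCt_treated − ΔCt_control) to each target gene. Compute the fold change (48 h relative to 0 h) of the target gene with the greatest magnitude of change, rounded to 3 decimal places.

31.341

AT3G73190: ΔΔCt = (16.93−21.40) − (21.06−21.24) = -4.47 − (-0.18) = -4.29; fold change = 2^4.29 = 19.562
AT4G73140: ΔΔCt = (26.42−21.40) − (27.78−21.24) = 5.02 − 6.54 = -1.52; fold change = 2^1.52 = 2.868
AT3G70318: ΔΔCt = (17.85−21.40) − (22.66−21.24) = -3.55 − 1.42 = -4.97; fold change = 2^4.97 = 31.341
AT2G50286: ΔΔCt = (28.28−21.40) − (27.33−21.24) = 6.88 − 6.09 = 0.79; fold change = 2^-0.79 = 0.578
AT3G70318 has the largest |ΔΔCt| = 4.97.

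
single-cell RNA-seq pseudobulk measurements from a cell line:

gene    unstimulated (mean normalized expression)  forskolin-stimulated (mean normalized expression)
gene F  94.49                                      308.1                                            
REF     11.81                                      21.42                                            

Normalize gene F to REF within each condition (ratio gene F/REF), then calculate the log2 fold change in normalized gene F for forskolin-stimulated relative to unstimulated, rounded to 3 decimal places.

gene F/REF (unstimulated) = 94.49 / 11.81 = 8.0008
gene F/REF (forskolin-stimulated) = 308.1 / 21.42 = 14.384
Fold change = 14.384 / 8.0008 = 1.7978
log2(1.7978) = 0.8462

0.846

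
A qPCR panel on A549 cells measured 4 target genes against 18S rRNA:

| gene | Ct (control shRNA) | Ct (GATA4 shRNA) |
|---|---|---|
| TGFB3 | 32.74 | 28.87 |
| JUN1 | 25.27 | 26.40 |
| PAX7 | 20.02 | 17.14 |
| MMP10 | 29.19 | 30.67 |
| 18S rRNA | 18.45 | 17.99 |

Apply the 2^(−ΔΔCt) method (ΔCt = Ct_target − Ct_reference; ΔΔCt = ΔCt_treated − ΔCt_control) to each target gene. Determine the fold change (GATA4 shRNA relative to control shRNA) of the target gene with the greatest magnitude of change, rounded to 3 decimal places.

TGFB3: ΔΔCt = (28.87−17.99) − (32.74−18.45) = 10.88 − 14.29 = -3.41; fold change = 2^3.41 = 10.629
JUN1: ΔΔCt = (26.40−17.99) − (25.27−18.45) = 8.41 − 6.82 = 1.59; fold change = 2^-1.59 = 0.332
PAX7: ΔΔCt = (17.14−17.99) − (20.02−18.45) = -0.85 − 1.57 = -2.42; fold change = 2^2.42 = 5.352
MMP10: ΔΔCt = (30.67−17.99) − (29.19−18.45) = 12.68 − 10.74 = 1.94; fold change = 2^-1.94 = 0.261
TGFB3 has the largest |ΔΔCt| = 3.41.

10.629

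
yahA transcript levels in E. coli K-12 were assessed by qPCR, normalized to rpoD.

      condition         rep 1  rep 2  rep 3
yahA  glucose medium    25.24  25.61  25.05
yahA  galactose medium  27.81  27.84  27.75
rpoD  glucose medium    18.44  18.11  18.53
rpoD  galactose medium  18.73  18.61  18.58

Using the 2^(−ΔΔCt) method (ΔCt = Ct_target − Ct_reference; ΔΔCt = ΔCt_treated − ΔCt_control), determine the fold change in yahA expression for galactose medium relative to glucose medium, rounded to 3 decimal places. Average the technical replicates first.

0.215

Mean Ct: yahA glucose medium 25.300; yahA galactose medium 27.800; rpoD glucose medium 18.360; rpoD galactose medium 18.640
ΔCt(glucose medium) = 25.300 − 18.360 = 6.940
ΔCt(galactose medium) = 27.800 − 18.640 = 9.160
ΔΔCt = 9.160 − 6.940 = 2.220
Fold change = 2^(−2.220) = 0.2146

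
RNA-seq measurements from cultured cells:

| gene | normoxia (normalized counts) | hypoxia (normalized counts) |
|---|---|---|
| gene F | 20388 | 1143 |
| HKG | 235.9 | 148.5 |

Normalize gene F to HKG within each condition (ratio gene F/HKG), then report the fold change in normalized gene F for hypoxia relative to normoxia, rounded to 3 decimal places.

gene F/HKG (normoxia) = 20388 / 235.9 = 86.426
gene F/HKG (hypoxia) = 1143 / 148.5 = 7.697
Fold change = 7.697 / 86.426 = 0.0891

0.089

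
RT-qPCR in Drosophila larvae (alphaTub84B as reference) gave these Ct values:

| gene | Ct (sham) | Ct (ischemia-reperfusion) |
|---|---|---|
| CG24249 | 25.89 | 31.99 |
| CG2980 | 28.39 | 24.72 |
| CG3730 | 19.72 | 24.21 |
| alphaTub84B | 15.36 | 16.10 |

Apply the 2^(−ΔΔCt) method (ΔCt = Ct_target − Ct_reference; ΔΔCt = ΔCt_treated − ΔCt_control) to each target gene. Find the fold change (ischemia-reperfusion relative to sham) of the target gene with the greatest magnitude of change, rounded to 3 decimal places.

CG24249: ΔΔCt = (31.99−16.10) − (25.89−15.36) = 15.89 − 10.53 = 5.36; fold change = 2^-5.36 = 0.024
CG2980: ΔΔCt = (24.72−16.10) − (28.39−15.36) = 8.62 − 13.03 = -4.41; fold change = 2^4.41 = 21.259
CG3730: ΔΔCt = (24.21−16.10) − (19.72−15.36) = 8.11 − 4.36 = 3.75; fold change = 2^-3.75 = 0.074
CG24249 has the largest |ΔΔCt| = 5.36.

0.024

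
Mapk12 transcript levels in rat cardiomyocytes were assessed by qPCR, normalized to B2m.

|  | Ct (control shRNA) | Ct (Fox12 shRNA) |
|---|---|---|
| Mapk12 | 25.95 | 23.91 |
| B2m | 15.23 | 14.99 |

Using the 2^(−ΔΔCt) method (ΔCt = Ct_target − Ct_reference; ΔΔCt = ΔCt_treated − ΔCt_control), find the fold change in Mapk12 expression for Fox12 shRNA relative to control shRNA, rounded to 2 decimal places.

3.48

ΔCt(control shRNA) = 25.950 − 15.230 = 10.720
ΔCt(Fox12 shRNA) = 23.910 − 14.990 = 8.920
ΔΔCt = 8.920 − 10.720 = -1.800
Fold change = 2^(−(-1.800)) = 2^1.800 = 3.482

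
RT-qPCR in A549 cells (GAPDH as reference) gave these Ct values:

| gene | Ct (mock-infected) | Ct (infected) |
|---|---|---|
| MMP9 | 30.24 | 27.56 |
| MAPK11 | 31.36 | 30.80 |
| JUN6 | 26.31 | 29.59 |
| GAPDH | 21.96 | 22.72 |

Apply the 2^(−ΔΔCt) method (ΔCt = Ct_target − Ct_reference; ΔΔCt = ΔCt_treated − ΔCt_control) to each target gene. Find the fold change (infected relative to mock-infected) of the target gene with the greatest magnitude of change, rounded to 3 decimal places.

MMP9: ΔΔCt = (27.56−22.72) − (30.24−21.96) = 4.84 − 8.28 = -3.44; fold change = 2^3.44 = 10.853
MAPK11: ΔΔCt = (30.80−22.72) − (31.36−21.96) = 8.08 − 9.40 = -1.32; fold change = 2^1.32 = 2.497
JUN6: ΔΔCt = (29.59−22.72) − (26.31−21.96) = 6.87 − 4.35 = 2.52; fold change = 2^-2.52 = 0.174
MMP9 has the largest |ΔΔCt| = 3.44.

10.853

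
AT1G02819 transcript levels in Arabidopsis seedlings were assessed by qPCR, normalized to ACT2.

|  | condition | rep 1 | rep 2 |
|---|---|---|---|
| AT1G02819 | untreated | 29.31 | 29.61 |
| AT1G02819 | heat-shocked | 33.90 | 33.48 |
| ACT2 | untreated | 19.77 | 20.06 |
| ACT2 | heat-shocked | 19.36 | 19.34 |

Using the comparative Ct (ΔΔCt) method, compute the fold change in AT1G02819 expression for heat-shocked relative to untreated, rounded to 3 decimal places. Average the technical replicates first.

0.036

Mean Ct: AT1G02819 untreated 29.460; AT1G02819 heat-shocked 33.690; ACT2 untreated 19.915; ACT2 heat-shocked 19.350
ΔCt(untreated) = 29.460 − 19.915 = 9.545
ΔCt(heat-shocked) = 33.690 − 19.350 = 14.340
ΔΔCt = 14.340 − 9.545 = 4.795
Fold change = 2^(−4.795) = 0.0360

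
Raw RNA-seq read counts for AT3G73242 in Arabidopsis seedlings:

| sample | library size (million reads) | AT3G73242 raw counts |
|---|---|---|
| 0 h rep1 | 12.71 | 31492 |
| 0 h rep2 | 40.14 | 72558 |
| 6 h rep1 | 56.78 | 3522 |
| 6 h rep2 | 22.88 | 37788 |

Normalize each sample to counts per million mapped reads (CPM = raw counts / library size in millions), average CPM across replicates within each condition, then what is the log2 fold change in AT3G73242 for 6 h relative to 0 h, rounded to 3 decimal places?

-1.322

CPM(0 h rep1) = 31492 / 12.71 = 2477.7341
CPM(0 h rep2) = 72558 / 40.14 = 1807.6233
CPM(6 h rep1) = 3522 / 56.78 = 62.0289
CPM(6 h rep2) = 37788 / 22.88 = 1651.5734
mean CPM(0 h) = 2142.6787; mean CPM(6 h) = 856.8012
Fold change = 856.8012 / 2142.6787 = 0.39987
log2(0.39987) = -1.3224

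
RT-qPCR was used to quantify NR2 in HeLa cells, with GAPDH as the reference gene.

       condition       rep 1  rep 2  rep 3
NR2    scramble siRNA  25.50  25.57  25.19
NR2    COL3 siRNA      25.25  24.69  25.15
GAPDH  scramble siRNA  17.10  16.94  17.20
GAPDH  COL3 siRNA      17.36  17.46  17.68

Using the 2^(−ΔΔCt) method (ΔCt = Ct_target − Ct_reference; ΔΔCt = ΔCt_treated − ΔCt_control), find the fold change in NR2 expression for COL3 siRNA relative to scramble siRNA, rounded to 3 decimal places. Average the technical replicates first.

Mean Ct: NR2 scramble siRNA 25.420; NR2 COL3 siRNA 25.030; GAPDH scramble siRNA 17.080; GAPDH COL3 siRNA 17.500
ΔCt(scramble siRNA) = 25.420 − 17.080 = 8.340
ΔCt(COL3 siRNA) = 25.030 − 17.500 = 7.530
ΔΔCt = 7.530 − 8.340 = -0.810
Fold change = 2^(−(-0.810)) = 2^0.810 = 1.7532

1.753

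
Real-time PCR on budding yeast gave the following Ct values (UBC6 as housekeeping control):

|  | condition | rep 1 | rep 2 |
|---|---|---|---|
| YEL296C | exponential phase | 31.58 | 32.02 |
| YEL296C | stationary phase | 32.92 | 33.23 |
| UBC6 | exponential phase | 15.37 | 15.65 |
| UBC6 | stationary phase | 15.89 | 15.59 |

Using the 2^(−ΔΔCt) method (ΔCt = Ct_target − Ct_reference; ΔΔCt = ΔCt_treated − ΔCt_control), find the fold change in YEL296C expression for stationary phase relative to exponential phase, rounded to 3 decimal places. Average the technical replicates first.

Mean Ct: YEL296C exponential phase 31.800; YEL296C stationary phase 33.075; UBC6 exponential phase 15.510; UBC6 stationary phase 15.740
ΔCt(exponential phase) = 31.800 − 15.510 = 16.290
ΔCt(stationary phase) = 33.075 − 15.740 = 17.335
ΔΔCt = 17.335 − 16.290 = 1.045
Fold change = 2^(−1.045) = 0.4846

0.485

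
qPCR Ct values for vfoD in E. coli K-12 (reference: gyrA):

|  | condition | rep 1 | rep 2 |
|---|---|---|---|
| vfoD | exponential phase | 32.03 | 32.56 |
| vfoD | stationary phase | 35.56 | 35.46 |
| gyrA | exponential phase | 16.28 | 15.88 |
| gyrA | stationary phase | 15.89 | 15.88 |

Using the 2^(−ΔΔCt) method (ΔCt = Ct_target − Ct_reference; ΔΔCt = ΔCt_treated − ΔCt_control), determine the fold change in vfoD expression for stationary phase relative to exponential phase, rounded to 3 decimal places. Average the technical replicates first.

0.094

Mean Ct: vfoD exponential phase 32.295; vfoD stationary phase 35.510; gyrA exponential phase 16.080; gyrA stationary phase 15.885
ΔCt(exponential phase) = 32.295 − 16.080 = 16.215
ΔCt(stationary phase) = 35.510 − 15.885 = 19.625
ΔΔCt = 19.625 − 16.215 = 3.410
Fold change = 2^(−3.410) = 0.0941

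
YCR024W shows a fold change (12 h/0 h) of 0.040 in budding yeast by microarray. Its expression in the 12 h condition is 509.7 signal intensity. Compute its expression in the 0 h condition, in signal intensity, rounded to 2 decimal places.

0 h expression = 509.7 / 0.040 = 12742.50

12742.50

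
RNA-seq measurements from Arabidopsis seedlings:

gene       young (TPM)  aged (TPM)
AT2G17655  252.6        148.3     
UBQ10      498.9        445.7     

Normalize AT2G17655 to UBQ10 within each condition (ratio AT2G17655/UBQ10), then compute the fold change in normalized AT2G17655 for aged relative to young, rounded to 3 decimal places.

0.657

AT2G17655/UBQ10 (young) = 252.6 / 498.9 = 0.50631
AT2G17655/UBQ10 (aged) = 148.3 / 445.7 = 0.33274
Fold change = 0.33274 / 0.50631 = 0.6572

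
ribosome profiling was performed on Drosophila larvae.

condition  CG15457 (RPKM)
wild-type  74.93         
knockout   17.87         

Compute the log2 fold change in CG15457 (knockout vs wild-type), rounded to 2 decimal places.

Fold change = 17.87 / 74.93 = 0.2385
log2(0.2385) = -2.068

-2.07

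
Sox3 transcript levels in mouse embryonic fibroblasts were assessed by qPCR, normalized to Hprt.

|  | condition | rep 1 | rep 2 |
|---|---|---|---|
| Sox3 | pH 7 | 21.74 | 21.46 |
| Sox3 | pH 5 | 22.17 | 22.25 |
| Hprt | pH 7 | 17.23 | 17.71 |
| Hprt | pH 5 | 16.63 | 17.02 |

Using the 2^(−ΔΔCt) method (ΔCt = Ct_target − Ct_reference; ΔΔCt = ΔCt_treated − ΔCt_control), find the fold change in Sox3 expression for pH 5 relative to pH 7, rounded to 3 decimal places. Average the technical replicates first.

0.419

Mean Ct: Sox3 pH 7 21.600; Sox3 pH 5 22.210; Hprt pH 7 17.470; Hprt pH 5 16.825
ΔCt(pH 7) = 21.600 − 17.470 = 4.130
ΔCt(pH 5) = 22.210 − 16.825 = 5.385
ΔΔCt = 5.385 − 4.130 = 1.255
Fold change = 2^(−1.255) = 0.4190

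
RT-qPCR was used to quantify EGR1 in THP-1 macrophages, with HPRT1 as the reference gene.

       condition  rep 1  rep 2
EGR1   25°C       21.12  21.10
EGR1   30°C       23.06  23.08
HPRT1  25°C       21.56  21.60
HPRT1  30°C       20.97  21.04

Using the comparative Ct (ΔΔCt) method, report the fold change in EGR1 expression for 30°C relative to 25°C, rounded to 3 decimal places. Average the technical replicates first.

0.173

Mean Ct: EGR1 25°C 21.110; EGR1 30°C 23.070; HPRT1 25°C 21.580; HPRT1 30°C 21.005
ΔCt(25°C) = 21.110 − 21.580 = -0.470
ΔCt(30°C) = 23.070 − 21.005 = 2.065
ΔΔCt = 2.065 − (-0.470) = 2.535
Fold change = 2^(−2.535) = 0.1725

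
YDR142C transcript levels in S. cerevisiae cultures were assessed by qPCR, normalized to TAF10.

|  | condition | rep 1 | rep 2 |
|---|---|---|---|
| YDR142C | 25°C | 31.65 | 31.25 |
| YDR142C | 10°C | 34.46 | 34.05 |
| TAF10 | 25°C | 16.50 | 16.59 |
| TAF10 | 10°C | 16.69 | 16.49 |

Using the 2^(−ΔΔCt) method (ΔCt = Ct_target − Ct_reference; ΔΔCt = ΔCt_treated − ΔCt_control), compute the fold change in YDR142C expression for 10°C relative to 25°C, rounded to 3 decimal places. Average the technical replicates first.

0.148

Mean Ct: YDR142C 25°C 31.450; YDR142C 10°C 34.255; TAF10 25°C 16.545; TAF10 10°C 16.590
ΔCt(25°C) = 31.450 − 16.545 = 14.905
ΔCt(10°C) = 34.255 − 16.590 = 17.665
ΔΔCt = 17.665 − 14.905 = 2.760
Fold change = 2^(−2.760) = 0.1476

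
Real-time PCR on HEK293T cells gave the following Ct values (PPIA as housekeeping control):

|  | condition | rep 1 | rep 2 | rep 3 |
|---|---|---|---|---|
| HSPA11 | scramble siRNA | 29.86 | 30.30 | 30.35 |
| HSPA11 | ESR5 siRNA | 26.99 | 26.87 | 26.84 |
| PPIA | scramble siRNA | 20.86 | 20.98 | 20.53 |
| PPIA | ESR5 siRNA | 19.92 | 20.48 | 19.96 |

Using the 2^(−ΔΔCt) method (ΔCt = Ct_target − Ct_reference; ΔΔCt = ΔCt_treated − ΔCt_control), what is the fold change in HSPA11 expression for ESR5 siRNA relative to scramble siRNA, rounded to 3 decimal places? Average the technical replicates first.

6.063

Mean Ct: HSPA11 scramble siRNA 30.170; HSPA11 ESR5 siRNA 26.900; PPIA scramble siRNA 20.790; PPIA ESR5 siRNA 20.120
ΔCt(scramble siRNA) = 30.170 − 20.790 = 9.380
ΔCt(ESR5 siRNA) = 26.900 − 20.120 = 6.780
ΔΔCt = 6.780 − 9.380 = -2.600
Fold change = 2^(−(-2.600)) = 2^2.600 = 6.0629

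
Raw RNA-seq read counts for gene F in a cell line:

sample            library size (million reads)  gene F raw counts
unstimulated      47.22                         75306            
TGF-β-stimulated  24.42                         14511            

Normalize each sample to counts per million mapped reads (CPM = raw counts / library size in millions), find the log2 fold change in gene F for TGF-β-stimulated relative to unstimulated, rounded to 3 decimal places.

-1.424

CPM(unstimulated) = 75306 / 47.22 = 1594.7903
CPM(TGF-β-stimulated) = 14511 / 24.42 = 594.2260
Fold change = 594.2260 / 1594.7903 = 0.37260
log2(0.37260) = -1.4243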